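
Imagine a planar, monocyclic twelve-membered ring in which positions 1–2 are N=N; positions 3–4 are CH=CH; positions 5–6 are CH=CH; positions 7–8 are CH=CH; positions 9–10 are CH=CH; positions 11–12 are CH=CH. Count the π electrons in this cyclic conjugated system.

Check conjugation: the double-bond atoms are sp², each contributing one p electron; each sp² =N– keeps its lone pair in-plane and puts one electron into the π system — every position has a p orbital, so the cyclic π system is continuous.
Tallying contributions gives 6 × 2 = 12 from the 6 double-bond units.

12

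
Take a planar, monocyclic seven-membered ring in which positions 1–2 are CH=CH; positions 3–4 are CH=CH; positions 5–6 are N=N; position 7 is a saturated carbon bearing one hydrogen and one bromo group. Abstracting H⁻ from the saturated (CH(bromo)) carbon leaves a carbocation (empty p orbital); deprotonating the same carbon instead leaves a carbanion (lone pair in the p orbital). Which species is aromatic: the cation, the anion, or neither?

In both ions every ring atom is sp² and contributes a p orbital, so both rings are fully conjugated.
Cation: 3 × 2 + 0 = 6 π electrons → 4(1)+2, aromatic.
Anion: 3 × 2 + 2 = 8 π electrons → 4(2), antiaromatic.

The cation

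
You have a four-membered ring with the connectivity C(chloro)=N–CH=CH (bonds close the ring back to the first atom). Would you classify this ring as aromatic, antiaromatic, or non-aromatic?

Antiaromatic

Check conjugation: every atom in a ring double bond is sp² and brings one electron to the p orbital; each sp² =N– keeps its lone pair in-plane and puts one electron into the π system — every position has a p orbital, so the cyclic π system is continuous.
Adding the contributions, 2 × 2 = 4 from the 2 double-bond units.
With 4 = 4·1 π electrons, Hückel's rule classifies the planar ring as antiaromatic.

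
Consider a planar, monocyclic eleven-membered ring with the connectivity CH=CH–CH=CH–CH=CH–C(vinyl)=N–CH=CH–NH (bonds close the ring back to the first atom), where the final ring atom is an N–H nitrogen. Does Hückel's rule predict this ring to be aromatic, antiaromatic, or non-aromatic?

Every ring atom contributes a p orbital perpendicular to the ring (the double-bond atoms are sp², each contributing one p electron; each sp² =N– keeps its lone pair in-plane and puts one electron into the π system; the pyrrole-type nitrogen donates its lone pair from the p orbital), so the π system is cyclic and fully conjugated.
Adding the contributions, 5 × 2 = 10 from the double-bond units + 2 from the NH atom = 12.
With 12 = 4·3 π electrons, Hückel's rule classifies the planar ring as antiaromatic.

Antiaromatic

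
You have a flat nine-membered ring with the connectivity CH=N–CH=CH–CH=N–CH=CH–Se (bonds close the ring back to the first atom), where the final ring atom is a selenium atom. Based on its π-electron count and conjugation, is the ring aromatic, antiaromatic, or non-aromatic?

Check conjugation: every atom in a ring double bond is sp² and brings one electron to the p orbital; each sp² =N– keeps its lone pair in-plane and puts one electron into the π system; the selenium donates one lone pair from its p orbital — every position has a p orbital, so the cyclic π system is continuous.
Adding the contributions, 4 × 2 = 8 from the double-bond units + 2 from the Se atom = 10.
Since 10 = 4·2 + 2, the ring meets the 4n+2 criterion.

Aromatic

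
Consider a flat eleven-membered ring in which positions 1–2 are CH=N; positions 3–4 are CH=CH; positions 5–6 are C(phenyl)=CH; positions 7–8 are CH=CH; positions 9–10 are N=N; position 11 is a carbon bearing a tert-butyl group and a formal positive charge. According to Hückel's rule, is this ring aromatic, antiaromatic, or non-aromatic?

Aromatic

Every ring atom contributes a p orbital perpendicular to the ring (each doubly-bonded ring atom is sp² with one p-orbital electron; each sp² =N– keeps its lone pair in-plane and puts one electron into the π system; the carbocation has an empty p orbital), so the π system is cyclic and fully conjugated.
π-electron count: 5 × 2 = 10 from the double-bond units + 0 from the C(tert-butyl)(+) atom = 10.
10 = 4(2) + 2, which satisfies Hückel's 4n+2 rule.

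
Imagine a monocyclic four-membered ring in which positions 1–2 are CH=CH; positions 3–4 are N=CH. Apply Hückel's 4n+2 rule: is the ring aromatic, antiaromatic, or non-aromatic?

Antiaromatic

All ring atoms are sp² and supply a p orbital to the ring (the double-bond atoms are sp², each contributing one p electron; the doubly-bonded nitrogens are pyridine-type — their lone pairs lie in the ring plane, leaving one electron in the p orbital); the conjugation is uninterrupted.
Tallying contributions gives 2 × 2 = 4 from the 2 double-bond units.
4 = 4(1); a planar, fully conjugated 4n system is antiaromatic.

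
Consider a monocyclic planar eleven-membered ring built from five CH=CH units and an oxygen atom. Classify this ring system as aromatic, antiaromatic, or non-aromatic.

Antiaromatic

Check conjugation: every atom in a ring double bond is sp² and brings one electron to the p orbital; the oxygen donates one lone pair from its p orbital — every position has a p orbital, so the cyclic π system is continuous.
Adding the contributions, 5 × 2 = 10 from the double-bond units + 2 from the O atom = 12.
With 12 = 4·3 π electrons, Hückel's rule classifies the planar ring as antiaromatic.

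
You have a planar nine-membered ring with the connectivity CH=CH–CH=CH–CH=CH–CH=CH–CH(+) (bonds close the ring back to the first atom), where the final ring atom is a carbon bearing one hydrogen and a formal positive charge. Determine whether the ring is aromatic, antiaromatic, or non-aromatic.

Antiaromatic

All ring atoms are sp² and supply a p orbital to the ring (each doubly-bonded ring atom is sp² with one p-orbital electron; the carbocation has an empty p orbital); the conjugation is uninterrupted.
π-electron count: 4 × 2 = 8 from the double-bond units + 0 from the CH(+) atom = 8.
8 is a 4n count (n = 2), so the planar conjugated ring is antiaromatic.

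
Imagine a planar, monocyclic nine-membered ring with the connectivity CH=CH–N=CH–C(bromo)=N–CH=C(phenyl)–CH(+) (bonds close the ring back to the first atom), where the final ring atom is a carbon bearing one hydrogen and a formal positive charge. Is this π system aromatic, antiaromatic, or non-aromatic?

Antiaromatic

The p orbitals form a continuous loop: every atom in a ring double bond is sp² and brings one electron to the p orbital; each sp² =N– keeps its lone pair in-plane and puts one electron into the π system; the carbocation has an empty p orbital. The ring is fully conjugated.
Counting π electrons: 4 × 2 = 8 from the double-bond units + 0 from the CH(+) atom = 8.
8 = 4(2); a planar, fully conjugated 4n system is antiaromatic.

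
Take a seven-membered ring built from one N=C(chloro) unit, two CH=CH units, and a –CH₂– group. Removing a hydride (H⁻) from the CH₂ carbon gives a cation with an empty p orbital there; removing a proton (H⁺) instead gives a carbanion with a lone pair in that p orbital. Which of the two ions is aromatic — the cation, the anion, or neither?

In either ion the ring is fully conjugated: every atom, including the new sp² carbon, supplies a p orbital.
Cation: 3 × 2 + 0 = 6 π electrons → 4(1)+2, aromatic.
Anion: 3 × 2 + 2 = 8 π electrons → 4(2), antiaromatic.

The cation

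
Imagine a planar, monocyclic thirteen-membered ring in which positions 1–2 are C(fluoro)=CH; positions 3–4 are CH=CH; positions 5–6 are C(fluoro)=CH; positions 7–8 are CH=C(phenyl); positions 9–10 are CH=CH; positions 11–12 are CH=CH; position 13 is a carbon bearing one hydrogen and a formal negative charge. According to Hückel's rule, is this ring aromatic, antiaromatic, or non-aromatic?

Check conjugation: every atom in a ring double bond is sp² and brings one electron to the p orbital; the carbanion's lone pair occupies the p orbital — every position has a p orbital, so the cyclic π system is continuous.
π-electron count: 6 × 2 = 12 from the double-bond units + 2 from the CH(-) atom = 14.
14 = 4(3) + 2, which satisfies Hückel's 4n+2 rule.

Aromatic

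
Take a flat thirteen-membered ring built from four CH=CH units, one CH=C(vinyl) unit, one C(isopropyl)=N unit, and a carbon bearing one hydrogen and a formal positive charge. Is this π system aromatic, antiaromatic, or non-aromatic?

Antiaromatic

Every ring atom contributes a p orbital perpendicular to the ring (each doubly-bonded ring atom is sp² with one p-orbital electron; each =N– nitrogen is pyridine-type (lone pair in the sp² plane, one electron in the p orbital); the carbocation has an empty p orbital), so the π system is cyclic and fully conjugated.
π-electron count: 6 × 2 = 12 from the double-bond units + 0 from the CH(+) atom = 12.
12 is a 4n count (n = 3), so the planar conjugated ring is antiaromatic.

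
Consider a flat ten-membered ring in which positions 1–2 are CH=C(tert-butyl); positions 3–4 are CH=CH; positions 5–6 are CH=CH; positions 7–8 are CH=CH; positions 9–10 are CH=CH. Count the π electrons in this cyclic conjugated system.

Check conjugation: each doubly-bonded ring atom is sp² with one p-orbital electron — every position has a p orbital, so the cyclic π system is continuous.
π-electron count: 5 × 2 = 10 from the 5 double-bond units.

10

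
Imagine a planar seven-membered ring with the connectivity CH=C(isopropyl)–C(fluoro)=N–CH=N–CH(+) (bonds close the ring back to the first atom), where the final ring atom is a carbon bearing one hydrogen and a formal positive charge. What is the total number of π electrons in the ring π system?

6

All ring atoms are sp² and supply a p orbital to the ring (each doubly-bonded ring atom is sp² with one p-orbital electron; each sp² =N– keeps its lone pair in-plane and puts one electron into the π system; the carbocation has an empty p orbital); the conjugation is uninterrupted.
Tallying contributions gives 3 × 2 = 6 from the double-bond units + 0 from the CH(+) atom = 6.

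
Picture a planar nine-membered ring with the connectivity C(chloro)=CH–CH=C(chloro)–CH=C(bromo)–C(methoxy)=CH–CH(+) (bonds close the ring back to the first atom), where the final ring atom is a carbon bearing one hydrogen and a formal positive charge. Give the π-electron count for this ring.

8

Every ring atom contributes a p orbital perpendicular to the ring (the double-bond atoms are sp², each contributing one p electron; the carbocation has an empty p orbital), so the π system is cyclic and fully conjugated.
Adding the contributions, 4 × 2 = 8 from the double-bond units + 0 from the CH(+) atom = 8.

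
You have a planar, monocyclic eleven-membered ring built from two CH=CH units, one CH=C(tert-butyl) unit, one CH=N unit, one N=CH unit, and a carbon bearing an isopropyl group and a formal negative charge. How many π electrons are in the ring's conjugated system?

12

All ring atoms are sp² and supply a p orbital to the ring (every atom in a ring double bond is sp² and brings one electron to the p orbital; each =N– nitrogen is pyridine-type (lone pair in the sp² plane, one electron in the p orbital); the carbanion's lone pair occupies the p orbital); the conjugation is uninterrupted.
Counting π electrons: 5 × 2 = 10 from the double-bond units + 2 from the C(isopropyl)(-) atom = 12.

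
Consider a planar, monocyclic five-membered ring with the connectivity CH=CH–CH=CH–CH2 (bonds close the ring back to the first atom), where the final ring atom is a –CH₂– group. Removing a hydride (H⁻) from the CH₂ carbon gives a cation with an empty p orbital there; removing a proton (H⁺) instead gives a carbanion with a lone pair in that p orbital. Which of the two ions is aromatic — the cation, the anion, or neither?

In either ion the ring is fully conjugated: every atom, including the new sp² carbon, supplies a p orbital.
Cation: 2 × 2 + 0 = 4 π electrons → 4(1), antiaromatic.
Anion: 2 × 2 + 2 = 6 π electrons → 4(1)+2, aromatic.

The anion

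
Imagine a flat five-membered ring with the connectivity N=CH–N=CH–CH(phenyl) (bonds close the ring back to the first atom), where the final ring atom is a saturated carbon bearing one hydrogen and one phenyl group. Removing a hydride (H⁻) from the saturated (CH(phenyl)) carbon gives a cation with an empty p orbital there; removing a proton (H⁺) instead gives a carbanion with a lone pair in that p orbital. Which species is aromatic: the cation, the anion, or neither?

The anion

Both ions have a continuous loop of p orbitals — each ring atom is sp².
Cation: 2 × 2 + 0 = 4 π electrons → 4(1), antiaromatic.
Anion: 2 × 2 + 2 = 6 π electrons → 4(1)+2, aromatic.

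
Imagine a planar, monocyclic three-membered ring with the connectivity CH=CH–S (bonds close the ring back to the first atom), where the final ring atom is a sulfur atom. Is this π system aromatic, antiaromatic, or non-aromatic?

Every ring atom contributes a p orbital perpendicular to the ring (every atom in a ring double bond is sp² and brings one electron to the p orbital; the sulfur donates one lone pair from its p orbital), so the π system is cyclic and fully conjugated.
Adding the contributions, 1 × 2 = 2 from the double-bond unit + 2 from the S atom = 4.
4 = 4(1); a planar, fully conjugated 4n system is antiaromatic.

Antiaromatic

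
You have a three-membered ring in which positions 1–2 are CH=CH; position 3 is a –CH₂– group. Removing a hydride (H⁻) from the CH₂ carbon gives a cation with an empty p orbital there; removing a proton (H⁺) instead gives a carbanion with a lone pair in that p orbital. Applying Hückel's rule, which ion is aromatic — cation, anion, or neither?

The cation

Both ions have a continuous loop of p orbitals — each ring atom is sp².
Cation: 1 × 2 + 0 = 2 π electrons → 4(0)+2, aromatic.
Anion: 1 × 2 + 2 = 4 π electrons → 4(1), antiaromatic.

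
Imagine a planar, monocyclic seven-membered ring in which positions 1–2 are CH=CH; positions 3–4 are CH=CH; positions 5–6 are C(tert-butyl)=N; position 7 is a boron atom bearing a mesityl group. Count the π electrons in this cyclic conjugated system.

6

Check conjugation: each doubly-bonded ring atom is sp² with one p-orbital electron; each sp² =N– keeps its lone pair in-plane and puts one electron into the π system; the boron has an empty p orbital — every position has a p orbital, so the cyclic π system is continuous.
π-electron count: 3 × 2 = 6 from the double-bond units + 0 from the B(mesityl) atom = 6.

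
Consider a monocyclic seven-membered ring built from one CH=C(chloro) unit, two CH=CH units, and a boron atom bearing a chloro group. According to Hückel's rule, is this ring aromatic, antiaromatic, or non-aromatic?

Aromatic

Check conjugation: every atom in a ring double bond is sp² and brings one electron to the p orbital; the boron has an empty p orbital — every position has a p orbital, so the cyclic π system is continuous.
Adding the contributions, 3 × 2 = 6 from the double-bond units + 0 from the B(chloro) atom = 6.
That gives a 4n+2 count (6, n = 1).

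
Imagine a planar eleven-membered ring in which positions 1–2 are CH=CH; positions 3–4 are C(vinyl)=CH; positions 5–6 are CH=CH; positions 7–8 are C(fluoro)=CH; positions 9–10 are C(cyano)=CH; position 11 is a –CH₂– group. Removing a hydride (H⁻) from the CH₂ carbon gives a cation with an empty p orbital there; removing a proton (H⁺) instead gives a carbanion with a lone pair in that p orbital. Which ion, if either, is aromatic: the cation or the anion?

The cation

Once that carbon is sp², every ring atom has a p orbital and both ions are fully conjugated.
Cation: 5 × 2 + 0 = 10 π electrons → 4(2)+2, aromatic.
Anion: 5 × 2 + 2 = 12 π electrons → 4(3), antiaromatic.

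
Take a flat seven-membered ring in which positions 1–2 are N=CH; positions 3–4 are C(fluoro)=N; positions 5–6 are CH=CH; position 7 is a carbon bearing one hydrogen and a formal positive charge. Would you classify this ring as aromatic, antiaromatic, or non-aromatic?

Aromatic

Check conjugation: each doubly-bonded ring atom is sp² with one p-orbital electron; each sp² =N– keeps its lone pair in-plane and puts one electron into the π system; the carbocation has an empty p orbital — every position has a p orbital, so the cyclic π system is continuous.
Tallying contributions gives 3 × 2 = 6 from the double-bond units + 0 from the CH(+) atom = 6.
That gives a 4n+2 count (6, n = 1).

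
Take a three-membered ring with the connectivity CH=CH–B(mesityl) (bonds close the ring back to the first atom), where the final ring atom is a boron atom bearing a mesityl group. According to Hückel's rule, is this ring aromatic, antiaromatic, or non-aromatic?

Aromatic

Check conjugation: each doubly-bonded ring atom is sp² with one p-orbital electron; the boron has an empty p orbital — every position has a p orbital, so the cyclic π system is continuous.
Counting π electrons: 1 × 2 = 2 from the double-bond unit + 0 from the B(mesityl) atom = 2.
2 = 4(0) + 2, which satisfies Hückel's 4n+2 rule.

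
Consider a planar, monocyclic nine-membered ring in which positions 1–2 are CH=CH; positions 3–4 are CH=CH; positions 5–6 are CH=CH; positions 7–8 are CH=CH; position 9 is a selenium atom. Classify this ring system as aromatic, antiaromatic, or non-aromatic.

Every ring atom contributes a p orbital perpendicular to the ring (the double-bond atoms are sp², each contributing one p electron; the selenium donates one lone pair from its p orbital), so the π system is cyclic and fully conjugated.
Adding the contributions, 4 × 2 = 8 from the double-bond units + 2 from the Se atom = 10.
With 10 π electrons (n = 2), the Hückel 4n+2 condition holds.

Aromatic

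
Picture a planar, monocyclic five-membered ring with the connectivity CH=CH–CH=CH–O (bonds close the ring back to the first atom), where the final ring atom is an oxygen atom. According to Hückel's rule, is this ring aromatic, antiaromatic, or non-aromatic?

Aromatic

Check conjugation: each doubly-bonded ring atom is sp² with one p-orbital electron; the oxygen donates one lone pair from its p orbital — every position has a p orbital, so the cyclic π system is continuous.
Tallying contributions gives 2 × 2 = 4 from the double-bond units + 2 from the O atom = 6.
With 6 π electrons (n = 1), the Hückel 4n+2 condition holds.
(The species described is furan.)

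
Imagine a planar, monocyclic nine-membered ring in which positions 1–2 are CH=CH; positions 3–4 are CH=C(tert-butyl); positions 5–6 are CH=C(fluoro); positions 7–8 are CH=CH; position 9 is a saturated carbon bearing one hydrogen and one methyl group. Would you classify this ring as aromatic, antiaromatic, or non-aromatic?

The CH(methyl) position has four σ bonds — that saturated carbon is sp³ and has no p orbital in the ring π system — so the cyclic conjugation is interrupted.
Hückel's rule only applies to fully conjugated rings, so this one is simply non-aromatic.

Non-aromatic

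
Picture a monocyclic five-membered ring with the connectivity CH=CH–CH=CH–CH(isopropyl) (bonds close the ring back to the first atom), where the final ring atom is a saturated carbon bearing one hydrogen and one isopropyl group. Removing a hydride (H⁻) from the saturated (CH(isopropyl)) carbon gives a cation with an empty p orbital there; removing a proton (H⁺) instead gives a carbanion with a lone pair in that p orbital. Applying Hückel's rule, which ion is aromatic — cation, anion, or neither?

The anion

Both ions have a continuous loop of p orbitals — each ring atom is sp².
Cation: 2 × 2 + 0 = 4 π electrons → 4(1), antiaromatic.
Anion: 2 × 2 + 2 = 6 π electrons → 4(1)+2, aromatic.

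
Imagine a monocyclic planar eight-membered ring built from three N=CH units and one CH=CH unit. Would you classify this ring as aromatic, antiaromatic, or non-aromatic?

The p orbitals form a continuous loop: each doubly-bonded ring atom is sp² with one p-orbital electron; the doubly-bonded nitrogens are pyridine-type — their lone pairs lie in the ring plane, leaving one electron in the p orbital. The ring is fully conjugated.
Adding the contributions, 4 × 2 = 8 from the 4 double-bond units.
8 = 4(2); a planar, fully conjugated 4n system is antiaromatic.

Antiaromatic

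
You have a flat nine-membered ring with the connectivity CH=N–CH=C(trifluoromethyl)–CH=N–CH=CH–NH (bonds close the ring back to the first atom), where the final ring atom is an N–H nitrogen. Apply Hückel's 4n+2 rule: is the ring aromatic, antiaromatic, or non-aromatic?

Aromatic

The p orbitals form a continuous loop: each doubly-bonded ring atom is sp² with one p-orbital electron; each sp² =N– keeps its lone pair in-plane and puts one electron into the π system; the pyrrole-type nitrogen donates its lone pair from the p orbital. The ring is fully conjugated.
π-electron count: 4 × 2 = 8 from the double-bond units + 2 from the NH atom = 10.
10 = 4(2) + 2, which satisfies Hückel's 4n+2 rule.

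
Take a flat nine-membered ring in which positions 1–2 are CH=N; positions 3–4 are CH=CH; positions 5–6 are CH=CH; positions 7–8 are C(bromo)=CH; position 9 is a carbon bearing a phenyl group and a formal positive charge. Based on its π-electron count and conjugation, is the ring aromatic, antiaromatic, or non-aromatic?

Antiaromatic

Every ring atom contributes a p orbital perpendicular to the ring (each doubly-bonded ring atom is sp² with one p-orbital electron; each =N– nitrogen is pyridine-type (lone pair in the sp² plane, one electron in the p orbital); the carbocation has an empty p orbital), so the π system is cyclic and fully conjugated.
π-electron count: 4 × 2 = 8 from the double-bond units + 0 from the C(phenyl)(+) atom = 8.
A 4n π count (8, n = 2) in a planar conjugated ring means antiaromatic.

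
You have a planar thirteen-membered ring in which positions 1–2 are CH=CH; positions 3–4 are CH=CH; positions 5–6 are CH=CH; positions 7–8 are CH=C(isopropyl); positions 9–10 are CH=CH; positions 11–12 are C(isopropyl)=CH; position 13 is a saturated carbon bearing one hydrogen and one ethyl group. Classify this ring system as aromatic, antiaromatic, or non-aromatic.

Non-aromatic

Because that saturated carbon is sp³ and has no p orbital in the ring π system at the CH(ethyl) position, the π system cannot extend all the way around the ring.
Without a continuous loop of overlapping p orbitals the Hückel electron count never comes into play.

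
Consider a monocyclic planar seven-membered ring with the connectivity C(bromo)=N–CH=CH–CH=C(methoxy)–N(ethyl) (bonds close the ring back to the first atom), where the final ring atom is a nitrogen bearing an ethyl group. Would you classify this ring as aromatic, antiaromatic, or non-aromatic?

Antiaromatic

Every ring atom contributes a p orbital perpendicular to the ring (every atom in a ring double bond is sp² and brings one electron to the p orbital; each sp² =N– keeps its lone pair in-plane and puts one electron into the π system; the pyrrole-type nitrogen donates its lone pair from the p orbital), so the π system is cyclic and fully conjugated.
Counting π electrons: 3 × 2 = 6 from the double-bond units + 2 from the N(ethyl) atom = 8.
8 is a 4n count (n = 2), so the planar conjugated ring is antiaromatic.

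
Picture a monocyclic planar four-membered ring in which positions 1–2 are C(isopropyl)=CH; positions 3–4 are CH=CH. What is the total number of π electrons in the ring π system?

4

Every ring atom contributes a p orbital perpendicular to the ring (the double-bond atoms are sp², each contributing one p electron), so the π system is cyclic and fully conjugated.
Adding the contributions, 2 × 2 = 4 from the 2 double-bond units.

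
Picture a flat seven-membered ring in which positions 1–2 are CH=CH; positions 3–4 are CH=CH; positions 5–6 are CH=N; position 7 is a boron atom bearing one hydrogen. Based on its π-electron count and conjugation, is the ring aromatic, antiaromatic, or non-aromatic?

Aromatic

The p orbitals form a continuous loop: every atom in a ring double bond is sp² and brings one electron to the p orbital; the doubly-bonded nitrogens are pyridine-type — their lone pairs lie in the ring plane, leaving one electron in the p orbital; the boron has an empty p orbital. The ring is fully conjugated.
Adding the contributions, 3 × 2 = 6 from the double-bond units + 0 from the BH atom = 6.
6 = 4(1) + 2, which satisfies Hückel's 4n+2 rule.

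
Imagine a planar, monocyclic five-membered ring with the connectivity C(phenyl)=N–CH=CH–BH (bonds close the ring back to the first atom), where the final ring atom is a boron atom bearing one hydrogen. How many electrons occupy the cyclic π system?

4

All ring atoms are sp² and supply a p orbital to the ring (the double-bond atoms are sp², each contributing one p electron; each sp² =N– keeps its lone pair in-plane and puts one electron into the π system; the boron has an empty p orbital); the conjugation is uninterrupted.
Counting π electrons: 2 × 2 = 4 from the double-bond units + 0 from the BH atom = 4.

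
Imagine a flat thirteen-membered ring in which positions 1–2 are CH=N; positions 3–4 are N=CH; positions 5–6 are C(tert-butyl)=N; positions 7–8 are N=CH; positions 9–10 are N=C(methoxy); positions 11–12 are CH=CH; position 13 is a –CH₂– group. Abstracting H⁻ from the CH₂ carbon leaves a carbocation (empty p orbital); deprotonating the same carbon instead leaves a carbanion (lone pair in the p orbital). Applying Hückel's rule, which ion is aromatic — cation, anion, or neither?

The anion

Both ions have a continuous loop of p orbitals — each ring atom is sp².
Cation: 6 × 2 + 0 = 12 π electrons → 4(3), antiaromatic.
Anion: 6 × 2 + 2 = 14 π electrons → 4(3)+2, aromatic.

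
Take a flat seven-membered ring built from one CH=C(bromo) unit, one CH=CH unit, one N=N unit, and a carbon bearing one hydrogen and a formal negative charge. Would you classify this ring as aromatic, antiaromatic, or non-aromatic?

Antiaromatic

All ring atoms are sp² and supply a p orbital to the ring (the double-bond atoms are sp², each contributing one p electron; each sp² =N– keeps its lone pair in-plane and puts one electron into the π system; the carbanion's lone pair occupies the p orbital); the conjugation is uninterrupted.
Tallying contributions gives 3 × 2 = 6 from the double-bond units + 2 from the CH(-) atom = 8.
8 = 4(2); a planar, fully conjugated 4n system is antiaromatic.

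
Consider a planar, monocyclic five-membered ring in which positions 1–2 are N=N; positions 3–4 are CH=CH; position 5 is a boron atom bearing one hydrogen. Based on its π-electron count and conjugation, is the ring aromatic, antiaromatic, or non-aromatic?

Antiaromatic

Every ring atom contributes a p orbital perpendicular to the ring (each doubly-bonded ring atom is sp² with one p-orbital electron; each =N– nitrogen is pyridine-type (lone pair in the sp² plane, one electron in the p orbital); the boron has an empty p orbital), so the π system is cyclic and fully conjugated.
Counting π electrons: 2 × 2 = 4 from the double-bond units + 0 from the BH atom = 4.
4 = 4(1); a planar, fully conjugated 4n system is antiaromatic.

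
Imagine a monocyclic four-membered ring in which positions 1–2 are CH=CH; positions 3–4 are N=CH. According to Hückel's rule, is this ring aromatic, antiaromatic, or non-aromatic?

Antiaromatic

Check conjugation: the double-bond atoms are sp², each contributing one p electron; each =N– nitrogen is pyridine-type (lone pair in the sp² plane, one electron in the p orbital) — every position has a p orbital, so the cyclic π system is continuous.
π-electron count: 2 × 2 = 4 from the 2 double-bond units.
4 = 4(1); a planar, fully conjugated 4n system is antiaromatic.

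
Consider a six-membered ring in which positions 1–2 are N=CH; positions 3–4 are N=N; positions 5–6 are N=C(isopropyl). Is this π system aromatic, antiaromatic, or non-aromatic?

Aromatic

Check conjugation: every atom in a ring double bond is sp² and brings one electron to the p orbital; the doubly-bonded nitrogens are pyridine-type — their lone pairs lie in the ring plane, leaving one electron in the p orbital — every position has a p orbital, so the cyclic π system is continuous.
Adding the contributions, 3 × 2 = 6 from the 3 double-bond units.
That gives a 4n+2 count (6, n = 1).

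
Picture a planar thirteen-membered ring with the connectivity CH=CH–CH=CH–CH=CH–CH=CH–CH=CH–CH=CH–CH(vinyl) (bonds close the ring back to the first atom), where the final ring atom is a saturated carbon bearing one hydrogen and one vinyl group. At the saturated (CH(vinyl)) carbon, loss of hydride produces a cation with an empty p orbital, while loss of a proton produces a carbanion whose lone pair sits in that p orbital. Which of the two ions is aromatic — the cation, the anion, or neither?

In either ion the ring is fully conjugated: every atom, including the new sp² carbon, supplies a p orbital.
Cation: 6 × 2 + 0 = 12 π electrons → 4(3), antiaromatic.
Anion: 6 × 2 + 2 = 14 π electrons → 4(3)+2, aromatic.

The anion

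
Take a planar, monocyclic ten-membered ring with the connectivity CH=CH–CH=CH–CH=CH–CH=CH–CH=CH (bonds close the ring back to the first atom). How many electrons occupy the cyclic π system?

10

All ring atoms are sp² and supply a p orbital to the ring (each doubly-bonded ring atom is sp² with one p-orbital electron); the conjugation is uninterrupted.
π-electron count: 5 × 2 = 10 from the 5 double-bond units.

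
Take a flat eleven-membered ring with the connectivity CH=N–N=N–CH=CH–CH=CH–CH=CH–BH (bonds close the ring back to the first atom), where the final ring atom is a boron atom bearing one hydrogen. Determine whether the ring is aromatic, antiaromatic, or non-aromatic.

Aromatic

The p orbitals form a continuous loop: every atom in a ring double bond is sp² and brings one electron to the p orbital; each sp² =N– keeps its lone pair in-plane and puts one electron into the π system; the boron has an empty p orbital. The ring is fully conjugated.
Counting π electrons: 5 × 2 = 10 from the double-bond units + 0 from the BH atom = 10.
10 = 4(2) + 2, which satisfies Hückel's 4n+2 rule.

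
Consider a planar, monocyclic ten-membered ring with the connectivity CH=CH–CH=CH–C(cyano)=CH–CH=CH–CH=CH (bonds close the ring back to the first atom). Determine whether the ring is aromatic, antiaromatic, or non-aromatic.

Every ring atom contributes a p orbital perpendicular to the ring (every atom in a ring double bond is sp² and brings one electron to the p orbital), so the π system is cyclic and fully conjugated.
Counting π electrons: 5 × 2 = 10 from the 5 double-bond units.
10 = 4(2) + 2, which satisfies Hückel's 4n+2 rule.

Aromatic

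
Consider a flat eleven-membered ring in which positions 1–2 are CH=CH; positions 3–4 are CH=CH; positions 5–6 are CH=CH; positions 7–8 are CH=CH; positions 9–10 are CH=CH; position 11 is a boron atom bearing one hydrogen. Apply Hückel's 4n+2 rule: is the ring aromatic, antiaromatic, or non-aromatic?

Aromatic

Every ring atom contributes a p orbital perpendicular to the ring (the double-bond atoms are sp², each contributing one p electron; the boron has an empty p orbital), so the π system is cyclic and fully conjugated.
π-electron count: 5 × 2 = 10 from the double-bond units + 0 from the BH atom = 10.
With 10 π electrons (n = 2), the Hückel 4n+2 condition holds.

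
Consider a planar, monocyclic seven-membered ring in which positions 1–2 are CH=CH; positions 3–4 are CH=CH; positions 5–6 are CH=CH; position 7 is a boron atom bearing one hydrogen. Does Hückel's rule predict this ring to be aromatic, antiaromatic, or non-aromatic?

Every ring atom contributes a p orbital perpendicular to the ring (each doubly-bonded ring atom is sp² with one p-orbital electron; the boron has an empty p orbital), so the π system is cyclic and fully conjugated.
Counting π electrons: 3 × 2 = 6 from the double-bond units + 0 from the BH atom = 6.
With 6 π electrons (n = 1), the Hückel 4n+2 condition holds.

Aromatic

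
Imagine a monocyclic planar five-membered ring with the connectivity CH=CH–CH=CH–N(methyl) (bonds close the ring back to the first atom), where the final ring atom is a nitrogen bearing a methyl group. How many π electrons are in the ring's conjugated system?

6

Every ring atom contributes a p orbital perpendicular to the ring (every atom in a ring double bond is sp² and brings one electron to the p orbital; the pyrrole-type nitrogen donates its lone pair from the p orbital), so the π system is cyclic and fully conjugated.
Counting π electrons: 2 × 2 = 4 from the double-bond units + 2 from the N(methyl) atom = 6.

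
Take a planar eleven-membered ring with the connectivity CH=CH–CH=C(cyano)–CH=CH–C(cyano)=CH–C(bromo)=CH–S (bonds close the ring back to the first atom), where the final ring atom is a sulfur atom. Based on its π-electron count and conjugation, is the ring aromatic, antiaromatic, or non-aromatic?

Antiaromatic

All ring atoms are sp² and supply a p orbital to the ring (each doubly-bonded ring atom is sp² with one p-orbital electron; the sulfur donates one lone pair from its p orbital); the conjugation is uninterrupted.
Tallying contributions gives 5 × 2 = 10 from the double-bond units + 2 from the S atom = 12.
12 is a 4n count (n = 3), so the planar conjugated ring is antiaromatic.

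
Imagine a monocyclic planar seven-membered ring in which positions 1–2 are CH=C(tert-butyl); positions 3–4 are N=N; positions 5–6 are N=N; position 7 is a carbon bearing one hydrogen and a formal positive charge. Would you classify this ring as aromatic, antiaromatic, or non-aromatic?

Aromatic

The p orbitals form a continuous loop: each doubly-bonded ring atom is sp² with one p-orbital electron; each =N– nitrogen is pyridine-type (lone pair in the sp² plane, one electron in the p orbital); the carbocation has an empty p orbital. The ring is fully conjugated.
Adding the contributions, 3 × 2 = 6 from the double-bond units + 0 from the CH(+) atom = 6.
That gives a 4n+2 count (6, n = 1).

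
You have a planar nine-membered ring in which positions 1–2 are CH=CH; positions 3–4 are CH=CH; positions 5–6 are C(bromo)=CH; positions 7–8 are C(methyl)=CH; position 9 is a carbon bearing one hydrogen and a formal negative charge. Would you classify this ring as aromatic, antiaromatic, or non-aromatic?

Every ring atom contributes a p orbital perpendicular to the ring (every atom in a ring double bond is sp² and brings one electron to the p orbital; the carbanion's lone pair occupies the p orbital), so the π system is cyclic and fully conjugated.
Adding the contributions, 4 × 2 = 8 from the double-bond units + 2 from the CH(-) atom = 10.
Since 10 = 4·2 + 2, the ring meets the 4n+2 criterion.

Aromatic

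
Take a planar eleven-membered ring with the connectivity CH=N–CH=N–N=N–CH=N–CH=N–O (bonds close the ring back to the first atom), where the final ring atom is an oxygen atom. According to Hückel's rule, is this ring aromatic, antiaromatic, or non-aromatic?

Every ring atom contributes a p orbital perpendicular to the ring (each doubly-bonded ring atom is sp² with one p-orbital electron; the doubly-bonded nitrogens are pyridine-type — their lone pairs lie in the ring plane, leaving one electron in the p orbital; the oxygen donates one lone pair from its p orbital), so the π system is cyclic and fully conjugated.
π-electron count: 5 × 2 = 10 from the double-bond units + 2 from the O atom = 12.
With 12 = 4·3 π electrons, Hückel's rule classifies the planar ring as antiaromatic.

Antiaromatic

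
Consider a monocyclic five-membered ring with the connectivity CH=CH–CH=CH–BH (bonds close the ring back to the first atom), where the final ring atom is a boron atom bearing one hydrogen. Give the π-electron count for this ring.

4

Check conjugation: every atom in a ring double bond is sp² and brings one electron to the p orbital; the boron has an empty p orbital — every position has a p orbital, so the cyclic π system is continuous.
π-electron count: 2 × 2 = 4 from the double-bond units + 0 from the BH atom = 4.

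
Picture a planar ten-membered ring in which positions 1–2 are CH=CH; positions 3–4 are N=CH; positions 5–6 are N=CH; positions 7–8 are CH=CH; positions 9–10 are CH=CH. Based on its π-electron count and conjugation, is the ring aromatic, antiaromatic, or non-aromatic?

Aromatic

All ring atoms are sp² and supply a p orbital to the ring (every atom in a ring double bond is sp² and brings one electron to the p orbital; each =N– nitrogen is pyridine-type (lone pair in the sp² plane, one electron in the p orbital)); the conjugation is uninterrupted.
Counting π electrons: 5 × 2 = 10 from the 5 double-bond units.
With 10 π electrons (n = 2), the Hückel 4n+2 condition holds.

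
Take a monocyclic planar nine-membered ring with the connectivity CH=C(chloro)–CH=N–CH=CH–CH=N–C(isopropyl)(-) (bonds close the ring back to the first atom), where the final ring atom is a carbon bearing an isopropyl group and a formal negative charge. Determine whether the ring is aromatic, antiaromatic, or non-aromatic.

Every ring atom contributes a p orbital perpendicular to the ring (every atom in a ring double bond is sp² and brings one electron to the p orbital; each sp² =N– keeps its lone pair in-plane and puts one electron into the π system; the carbanion's lone pair occupies the p orbital), so the π system is cyclic and fully conjugated.
π-electron count: 4 × 2 = 8 from the double-bond units + 2 from the C(isopropyl)(-) atom = 10.
That gives a 4n+2 count (10, n = 2).

Aromatic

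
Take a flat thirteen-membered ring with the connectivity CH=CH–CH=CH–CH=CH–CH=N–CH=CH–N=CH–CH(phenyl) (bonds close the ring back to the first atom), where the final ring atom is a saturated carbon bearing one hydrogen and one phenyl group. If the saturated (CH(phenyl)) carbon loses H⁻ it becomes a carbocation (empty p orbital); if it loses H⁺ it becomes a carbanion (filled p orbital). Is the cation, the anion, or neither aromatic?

The anion

In both ions every ring atom is sp² and contributes a p orbital, so both rings are fully conjugated.
Cation: 6 × 2 + 0 = 12 π electrons → 4(3), antiaromatic.
Anion: 6 × 2 + 2 = 14 π electrons → 4(3)+2, aromatic.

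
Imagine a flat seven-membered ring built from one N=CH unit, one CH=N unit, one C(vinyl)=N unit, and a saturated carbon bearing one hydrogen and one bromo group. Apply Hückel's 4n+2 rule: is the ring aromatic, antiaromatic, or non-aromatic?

The CH(bromo) carbon is saturated: that saturated carbon is sp³ and has no p orbital in the ring π system. Conjugation is not continuous around the ring.
Broken conjugation rules out both aromaticity and antiaromaticity.

Non-aromatic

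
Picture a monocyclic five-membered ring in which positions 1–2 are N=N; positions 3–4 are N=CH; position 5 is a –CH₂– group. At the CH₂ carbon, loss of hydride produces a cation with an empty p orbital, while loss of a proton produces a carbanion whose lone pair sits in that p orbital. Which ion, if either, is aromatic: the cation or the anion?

In either ion the ring is fully conjugated: every atom, including the new sp² carbon, supplies a p orbital.
Cation: 2 × 2 + 0 = 4 π electrons → 4(1), antiaromatic.
Anion: 2 × 2 + 2 = 6 π electrons → 4(1)+2, aromatic.

The anion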